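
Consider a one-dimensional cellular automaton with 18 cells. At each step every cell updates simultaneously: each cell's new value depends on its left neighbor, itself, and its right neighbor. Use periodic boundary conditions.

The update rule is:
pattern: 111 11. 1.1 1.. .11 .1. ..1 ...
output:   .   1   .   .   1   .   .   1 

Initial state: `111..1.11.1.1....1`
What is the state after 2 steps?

..1....11.....11.1
....11.11.111.11..

....11.11.111.11..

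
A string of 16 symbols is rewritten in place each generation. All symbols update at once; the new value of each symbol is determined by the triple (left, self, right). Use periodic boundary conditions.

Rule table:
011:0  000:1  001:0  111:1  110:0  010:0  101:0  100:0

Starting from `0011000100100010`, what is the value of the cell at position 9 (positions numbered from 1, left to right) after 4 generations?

generation 1: 1000010000001000
generation 2: 0011000111100010
generation 3: 1000010011001000
generation 4: 0011000000000010
position 9 holds 0

0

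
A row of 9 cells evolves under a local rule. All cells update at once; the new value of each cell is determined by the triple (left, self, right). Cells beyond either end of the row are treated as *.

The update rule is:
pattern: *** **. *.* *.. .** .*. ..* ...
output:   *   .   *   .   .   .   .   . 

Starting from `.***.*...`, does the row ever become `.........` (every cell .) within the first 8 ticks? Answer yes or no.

*.*.*....
.*.*.....
*.*......
.*.......
*........
.........
all cells are . at tick 6

yes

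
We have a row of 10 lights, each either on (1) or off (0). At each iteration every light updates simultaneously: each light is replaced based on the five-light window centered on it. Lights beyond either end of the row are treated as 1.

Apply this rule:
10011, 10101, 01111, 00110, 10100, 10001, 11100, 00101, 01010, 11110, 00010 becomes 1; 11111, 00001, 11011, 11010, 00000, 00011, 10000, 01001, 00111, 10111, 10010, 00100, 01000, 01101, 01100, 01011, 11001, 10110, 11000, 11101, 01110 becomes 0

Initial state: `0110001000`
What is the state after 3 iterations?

0000110010
0000100010
0001001110

0001001110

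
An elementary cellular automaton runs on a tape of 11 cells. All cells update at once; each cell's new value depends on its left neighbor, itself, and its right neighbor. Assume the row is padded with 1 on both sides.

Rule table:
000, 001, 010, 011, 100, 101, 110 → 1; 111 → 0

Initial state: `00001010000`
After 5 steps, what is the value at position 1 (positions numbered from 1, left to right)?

1

11111111111
00000000000
11111111111  (repeats step 1; period 2)
step 5: 11111111111
position 1 holds 1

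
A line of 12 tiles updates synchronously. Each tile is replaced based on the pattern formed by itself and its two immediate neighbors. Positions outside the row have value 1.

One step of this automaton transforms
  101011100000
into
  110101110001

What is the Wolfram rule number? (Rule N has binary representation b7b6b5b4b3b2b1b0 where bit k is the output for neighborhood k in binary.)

242

position 5: 111 → 1  (bit 7 = 1)
position 0: 110 → 1  (bit 6 = 1)
position 1: 101 → 1  (bit 5 = 1)
position 7: 100 → 1  (bit 4 = 1)
position 4: 011 → 0  (bit 3 = 0)
position 2: 010 → 0  (bit 2 = 0)
position 11: 001 → 1  (bit 1 = 1)
position 8: 000 → 0  (bit 0 = 0)
bits b7..b0 = 11110010 = 242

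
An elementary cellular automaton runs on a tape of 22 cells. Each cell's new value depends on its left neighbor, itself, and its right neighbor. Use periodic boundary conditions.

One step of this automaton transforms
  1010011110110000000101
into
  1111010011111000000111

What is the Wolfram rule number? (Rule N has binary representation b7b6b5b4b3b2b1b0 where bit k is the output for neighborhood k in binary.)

124

position 6: 111 → 0  (bit 7 = 0)
position 0: 110 → 1  (bit 6 = 1)
position 1: 101 → 1  (bit 5 = 1)
position 3: 100 → 1  (bit 4 = 1)
position 5: 011 → 1  (bit 3 = 1)
position 2: 010 → 1  (bit 2 = 1)
position 4: 001 → 0  (bit 1 = 0)
position 13: 000 → 0  (bit 0 = 0)
bits b7..b0 = 01111100 = 124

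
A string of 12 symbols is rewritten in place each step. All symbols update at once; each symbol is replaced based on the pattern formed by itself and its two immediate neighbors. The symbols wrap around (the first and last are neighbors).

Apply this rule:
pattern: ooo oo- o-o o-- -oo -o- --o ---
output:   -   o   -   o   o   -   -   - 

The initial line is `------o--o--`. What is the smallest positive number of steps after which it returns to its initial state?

step 1: -------o--o-
step 2: --------o--o
step 3: o--------o--
step 4: -o--------o-
step 5: --o--------o
step 6: o--o--------
step 7: -o--o-------
step 8: --o--o------
step 9: ---o--o-----
step 10: ----o--o----
step 11: -----o--o---
step 12: ------o--o--

12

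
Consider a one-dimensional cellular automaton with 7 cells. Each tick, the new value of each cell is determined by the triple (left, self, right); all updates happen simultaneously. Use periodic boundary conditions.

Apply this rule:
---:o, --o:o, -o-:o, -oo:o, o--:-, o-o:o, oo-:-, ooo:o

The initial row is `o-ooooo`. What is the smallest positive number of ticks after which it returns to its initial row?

7

tick 1: -oooooo
tick 2: oooooo-
tick 3: ooooo-o
tick 4: oooo-oo
tick 5: ooo-ooo
tick 6: oo-oooo
tick 7: o-ooooo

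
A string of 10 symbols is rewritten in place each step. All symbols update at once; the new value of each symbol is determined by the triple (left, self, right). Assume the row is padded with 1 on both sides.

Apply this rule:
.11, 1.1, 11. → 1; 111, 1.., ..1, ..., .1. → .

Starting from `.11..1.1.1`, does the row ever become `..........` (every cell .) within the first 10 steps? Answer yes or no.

111...1.11
..1....11.
.......111
.......1..
..........
all cells are . at step 5

yes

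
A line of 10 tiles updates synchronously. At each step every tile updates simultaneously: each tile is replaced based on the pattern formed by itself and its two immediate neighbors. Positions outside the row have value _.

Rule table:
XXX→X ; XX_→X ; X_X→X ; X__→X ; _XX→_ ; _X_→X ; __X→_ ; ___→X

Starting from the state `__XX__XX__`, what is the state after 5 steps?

X__XX__XXX

X__XX__XXX
XX__XX__XX
_XX__XX__X
__XX__XX_X
X__XX__XXX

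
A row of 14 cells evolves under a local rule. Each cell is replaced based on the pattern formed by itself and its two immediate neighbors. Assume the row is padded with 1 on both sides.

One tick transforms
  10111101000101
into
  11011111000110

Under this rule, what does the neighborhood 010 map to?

1

At position 7 the neighborhood is 010; the next row has 1 there.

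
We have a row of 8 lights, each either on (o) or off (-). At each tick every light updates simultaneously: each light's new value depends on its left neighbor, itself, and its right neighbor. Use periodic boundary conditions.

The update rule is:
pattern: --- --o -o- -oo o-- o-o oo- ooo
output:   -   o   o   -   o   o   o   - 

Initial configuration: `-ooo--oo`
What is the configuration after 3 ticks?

o--ooo-o
ooo--oo-
--ooo-oo

--ooo-oo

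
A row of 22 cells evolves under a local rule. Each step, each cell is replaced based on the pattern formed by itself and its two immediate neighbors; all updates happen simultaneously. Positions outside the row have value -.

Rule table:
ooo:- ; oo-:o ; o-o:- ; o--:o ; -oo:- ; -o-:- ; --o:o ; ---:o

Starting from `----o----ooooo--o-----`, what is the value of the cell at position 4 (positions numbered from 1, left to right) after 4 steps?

-

oooo-oooo----ooo-ooooo
---o----ooooo--o-----o
ooo-oooo----ooo-ooooo-
--o----ooooo--o-----oo
position 4 holds -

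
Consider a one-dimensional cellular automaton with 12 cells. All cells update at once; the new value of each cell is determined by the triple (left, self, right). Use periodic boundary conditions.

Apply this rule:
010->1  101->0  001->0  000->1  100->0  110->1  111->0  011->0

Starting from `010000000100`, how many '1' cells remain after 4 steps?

step 1: 010111110101
step 2: 010000010101
step 3: 010111010101
step 4: 010001010101
count of 1: 5

5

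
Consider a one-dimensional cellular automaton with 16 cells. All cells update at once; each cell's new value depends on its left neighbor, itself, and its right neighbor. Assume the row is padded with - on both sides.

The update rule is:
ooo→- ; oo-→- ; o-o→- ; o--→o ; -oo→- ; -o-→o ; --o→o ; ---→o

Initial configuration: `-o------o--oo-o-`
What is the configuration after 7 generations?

generation 1: ooooooooooo---oo
generation 2: -----------ooo--
generation 3: ooooooooooo---oo  (repeats generation 1; period 2)
generation 7: ooooooooooo---oo

ooooooooooo---oo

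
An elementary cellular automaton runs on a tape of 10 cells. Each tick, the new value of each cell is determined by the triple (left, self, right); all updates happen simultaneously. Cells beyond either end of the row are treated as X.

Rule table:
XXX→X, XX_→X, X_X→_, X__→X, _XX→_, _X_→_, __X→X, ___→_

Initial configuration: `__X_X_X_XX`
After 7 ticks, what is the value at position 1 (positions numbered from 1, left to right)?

X

XX_______X
XXX_____X_
XXXX___X__
XXXXX_X_XX
XXXXX____X
XXXXXX__X_
XXXXXXXX__
position 1 holds X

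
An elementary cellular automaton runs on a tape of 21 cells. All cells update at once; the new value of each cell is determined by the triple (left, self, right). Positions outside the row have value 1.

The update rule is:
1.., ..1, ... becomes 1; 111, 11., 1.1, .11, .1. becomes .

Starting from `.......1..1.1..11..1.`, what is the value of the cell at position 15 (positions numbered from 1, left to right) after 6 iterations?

1111111.11...11..11..
..........111..11..11
1111111111...11..11..
..........111..11..11  (repeats iteration 2; period 2)
iteration 6: ..........111..11..11
position 15 holds .

.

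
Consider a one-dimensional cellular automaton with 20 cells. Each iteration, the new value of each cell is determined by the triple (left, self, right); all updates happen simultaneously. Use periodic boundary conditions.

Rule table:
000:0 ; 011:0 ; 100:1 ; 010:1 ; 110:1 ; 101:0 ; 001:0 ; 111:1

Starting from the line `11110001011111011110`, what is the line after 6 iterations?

iteration 1: 01111001001111001110
iteration 2: 00111101100111100111
iteration 3: 10011100110011110011
iteration 4: 11001110011001111001
iteration 5: 11100111001100111100
iteration 6: 01110011100110011110

01110011100110011110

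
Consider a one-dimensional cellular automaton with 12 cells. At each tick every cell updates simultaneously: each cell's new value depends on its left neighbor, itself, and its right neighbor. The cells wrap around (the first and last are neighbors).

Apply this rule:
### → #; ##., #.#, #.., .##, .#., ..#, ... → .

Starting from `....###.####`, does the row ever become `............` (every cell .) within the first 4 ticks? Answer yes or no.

tick 1: .....#...##.
tick 2: ............
all cells are . at tick 2

yes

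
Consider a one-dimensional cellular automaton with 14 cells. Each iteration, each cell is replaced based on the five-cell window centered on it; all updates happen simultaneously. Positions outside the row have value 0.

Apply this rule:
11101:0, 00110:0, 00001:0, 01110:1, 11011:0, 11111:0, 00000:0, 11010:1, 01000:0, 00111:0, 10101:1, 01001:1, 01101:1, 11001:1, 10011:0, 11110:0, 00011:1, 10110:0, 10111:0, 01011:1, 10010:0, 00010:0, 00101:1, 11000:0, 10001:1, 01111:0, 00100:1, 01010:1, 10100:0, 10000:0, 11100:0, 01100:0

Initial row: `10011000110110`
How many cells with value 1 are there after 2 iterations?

3

11000011010000
00000101100000
count of 1: 3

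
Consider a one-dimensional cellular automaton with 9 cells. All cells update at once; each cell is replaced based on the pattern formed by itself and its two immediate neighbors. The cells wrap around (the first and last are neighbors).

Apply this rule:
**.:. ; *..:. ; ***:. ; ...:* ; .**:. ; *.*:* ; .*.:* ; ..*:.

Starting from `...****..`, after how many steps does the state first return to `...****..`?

step 1: **......*
step 2: ...****..

2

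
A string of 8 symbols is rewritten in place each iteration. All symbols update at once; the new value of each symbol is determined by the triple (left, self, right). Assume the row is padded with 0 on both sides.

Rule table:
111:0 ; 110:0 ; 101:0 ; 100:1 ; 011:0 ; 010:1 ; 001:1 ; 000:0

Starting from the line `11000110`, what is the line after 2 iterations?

01101111

iteration 1: 00101001
iteration 2: 01101111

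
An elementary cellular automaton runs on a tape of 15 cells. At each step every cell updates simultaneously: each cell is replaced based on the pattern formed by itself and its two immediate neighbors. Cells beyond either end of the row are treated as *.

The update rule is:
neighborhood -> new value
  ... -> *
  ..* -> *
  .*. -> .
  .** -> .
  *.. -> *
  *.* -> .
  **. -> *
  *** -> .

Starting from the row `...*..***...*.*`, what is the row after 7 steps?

***.**..****...
..*..***...****
**.**..****....
.*..***...*****
..**..****.....
**.***...******
.*...****......

.*...****......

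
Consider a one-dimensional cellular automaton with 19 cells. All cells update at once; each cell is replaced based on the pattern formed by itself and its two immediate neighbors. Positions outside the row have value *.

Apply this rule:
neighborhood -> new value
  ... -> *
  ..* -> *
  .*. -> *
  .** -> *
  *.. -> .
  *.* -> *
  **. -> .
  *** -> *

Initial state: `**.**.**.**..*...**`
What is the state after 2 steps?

.**.**.**..**.*****

*.**.**.**..**.****
.**.**.**..**.*****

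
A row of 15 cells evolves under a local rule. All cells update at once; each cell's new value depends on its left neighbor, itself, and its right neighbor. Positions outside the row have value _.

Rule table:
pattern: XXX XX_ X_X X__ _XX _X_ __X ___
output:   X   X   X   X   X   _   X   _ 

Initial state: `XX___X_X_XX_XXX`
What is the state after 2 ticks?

XXXX_X_XXXXXXXX

XXX_X_X_XXXXXXX
XXXX_X_XXXXXXXX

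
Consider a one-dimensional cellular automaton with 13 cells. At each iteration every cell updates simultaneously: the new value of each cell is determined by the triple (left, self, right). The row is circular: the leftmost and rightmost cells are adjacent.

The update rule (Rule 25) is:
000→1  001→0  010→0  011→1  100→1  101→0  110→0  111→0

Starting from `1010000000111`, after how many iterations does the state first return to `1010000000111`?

26

iteration 1: 0001111110100
iteration 2: 1101000000011
iteration 3: 0000111111010
iteration 4: 1110100000001
iteration 5: 0000011111101
iteration 6: 1111010000000
iteration 7: 1000001111110
iteration 8: 0111101000000
iteration 9: 0100000111111
iteration 10: 0011110100000
iteration 11: 1010000011111
iteration 12: 0001111010000
iteration 13: 1101000001111
iteration 14: 0000111101000
iteration 15: 1110100000111
iteration 16: 0000011110100
iteration 17: 1111010000011
iteration 18: 0000001111010
iteration 19: 1111101000001
iteration 20: 0000000111101
iteration 21: 1111110100000
iteration 22: 1000000011110
iteration 23: 0111111010000
iteration 24: 0100000001111
iteration 25: 0011111101000
iteration 26: 1010000000111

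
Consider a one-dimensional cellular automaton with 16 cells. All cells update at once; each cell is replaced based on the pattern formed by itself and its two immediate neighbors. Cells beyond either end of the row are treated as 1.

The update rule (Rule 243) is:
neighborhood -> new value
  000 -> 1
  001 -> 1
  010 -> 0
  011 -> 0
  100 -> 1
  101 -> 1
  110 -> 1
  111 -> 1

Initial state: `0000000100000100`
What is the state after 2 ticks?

1111111101111101

1111111011111011
1111111101111101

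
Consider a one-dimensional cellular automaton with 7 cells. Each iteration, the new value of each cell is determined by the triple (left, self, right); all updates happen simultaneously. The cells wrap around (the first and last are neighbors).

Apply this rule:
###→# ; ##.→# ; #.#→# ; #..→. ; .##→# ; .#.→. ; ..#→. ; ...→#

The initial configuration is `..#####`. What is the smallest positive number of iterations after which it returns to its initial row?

..#####

1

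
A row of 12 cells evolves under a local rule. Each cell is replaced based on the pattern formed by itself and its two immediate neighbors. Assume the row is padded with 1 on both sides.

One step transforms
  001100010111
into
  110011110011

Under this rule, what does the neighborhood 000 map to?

At position 5 the neighborhood is 000; the next row has 1 there.

1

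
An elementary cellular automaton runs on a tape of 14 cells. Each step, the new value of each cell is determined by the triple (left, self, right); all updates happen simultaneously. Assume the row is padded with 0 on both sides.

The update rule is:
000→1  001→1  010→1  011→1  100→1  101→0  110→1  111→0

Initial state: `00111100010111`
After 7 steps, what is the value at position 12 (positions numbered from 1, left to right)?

11100111110101
10111100010101
10100111110101
10111100010101  (repeats step 2; period 2)
step 7: 10100111110101
position 12 holds 1

1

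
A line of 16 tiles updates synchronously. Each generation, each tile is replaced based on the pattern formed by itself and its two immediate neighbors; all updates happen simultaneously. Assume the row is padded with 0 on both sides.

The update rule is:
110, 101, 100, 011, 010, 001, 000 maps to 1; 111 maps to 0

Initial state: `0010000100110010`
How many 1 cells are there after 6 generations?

1111111111111111
1000000000000001
1111111111111111  (repeats generation 1; period 2)
generation 6: 1000000000000001
count of 1: 2

2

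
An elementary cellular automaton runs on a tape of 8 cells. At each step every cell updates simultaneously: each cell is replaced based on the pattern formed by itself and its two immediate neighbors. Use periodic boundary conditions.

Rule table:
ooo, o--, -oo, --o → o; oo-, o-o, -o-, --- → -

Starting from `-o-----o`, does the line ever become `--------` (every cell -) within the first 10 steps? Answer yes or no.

--o---o-
-o-o-o-o
--------
all cells are - at step 3

yes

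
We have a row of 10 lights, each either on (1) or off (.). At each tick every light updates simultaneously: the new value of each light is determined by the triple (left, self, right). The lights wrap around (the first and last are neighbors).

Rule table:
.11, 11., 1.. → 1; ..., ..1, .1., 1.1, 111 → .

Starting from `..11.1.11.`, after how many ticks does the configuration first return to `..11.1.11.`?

30

..11...111
1.111..1.1
1.1.11...1
1...111..1
11..1.11.1
.11...11.1
.111..11..
.1.11.111.
...11.1.11
1..11...11
11.111..1.
11.1.11...
11...111..
111..1.11.
1.11...11.
..111..11.
..1.11.111
1...11.1.1
11..11...1
.11.111..1
.11.1.11..
.11...111.
.111..1.11
.1.11...11
...111..11
1..1.11.11
11...11.1.
111..11...
1.11.111..
..11.1.11.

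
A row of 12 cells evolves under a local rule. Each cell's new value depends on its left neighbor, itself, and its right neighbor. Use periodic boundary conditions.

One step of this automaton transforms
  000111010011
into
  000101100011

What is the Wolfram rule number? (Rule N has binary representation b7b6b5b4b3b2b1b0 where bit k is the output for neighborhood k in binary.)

position 4: 111 → 0  (bit 7 = 0)
position 5: 110 → 1  (bit 6 = 1)
position 6: 101 → 1  (bit 5 = 1)
position 0: 100 → 0  (bit 4 = 0)
position 3: 011 → 1  (bit 3 = 1)
position 7: 010 → 0  (bit 2 = 0)
position 2: 001 → 0  (bit 1 = 0)
position 1: 000 → 0  (bit 0 = 0)
bits b7..b0 = 01101000 = 104

104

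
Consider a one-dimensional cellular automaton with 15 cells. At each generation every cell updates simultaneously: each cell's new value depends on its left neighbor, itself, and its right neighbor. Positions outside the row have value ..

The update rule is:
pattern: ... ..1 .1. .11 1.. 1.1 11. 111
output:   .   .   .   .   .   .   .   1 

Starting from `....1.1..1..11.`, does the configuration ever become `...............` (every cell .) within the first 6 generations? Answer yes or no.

yes

...............
all cells are . at generation 1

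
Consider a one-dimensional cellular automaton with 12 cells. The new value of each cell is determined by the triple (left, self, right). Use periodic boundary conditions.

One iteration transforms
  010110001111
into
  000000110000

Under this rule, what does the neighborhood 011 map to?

0

At position 3 the neighborhood is 011; the next row has 0 there.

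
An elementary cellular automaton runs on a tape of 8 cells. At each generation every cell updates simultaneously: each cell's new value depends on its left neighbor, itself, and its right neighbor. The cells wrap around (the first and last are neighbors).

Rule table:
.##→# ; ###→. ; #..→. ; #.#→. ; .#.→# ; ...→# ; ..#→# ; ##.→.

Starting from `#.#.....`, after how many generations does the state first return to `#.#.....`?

#.#.####
..#.#...
###.#.##
....#.#.
#####.#.
#.....#.
#.#####.
#.#.....

8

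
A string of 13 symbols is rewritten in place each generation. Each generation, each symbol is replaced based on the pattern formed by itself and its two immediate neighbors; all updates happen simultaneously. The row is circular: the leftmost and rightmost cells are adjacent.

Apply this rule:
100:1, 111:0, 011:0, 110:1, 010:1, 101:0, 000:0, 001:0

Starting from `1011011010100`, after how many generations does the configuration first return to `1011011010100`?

26

generation 1: 1001001010110
generation 2: 1101101010010
generation 3: 0100101011010
generation 4: 0110101001011
generation 5: 0010101101001
generation 6: 1010100101101
generation 7: 1010110100100
generation 8: 1010010110110
generation 9: 1011010010010
generation 10: 1001011011010
generation 11: 1101001001010
generation 12: 0101101101010
generation 13: 0100100101011
generation 14: 0110110101001
generation 15: 0010010101101
generation 16: 1011010100101
generation 17: 1001010110100
generation 18: 1101010010110
generation 19: 0101011010010
generation 20: 0101001011011
generation 21: 0101101001001
generation 22: 0100101101101
generation 23: 0110100100101
generation 24: 0010110110101
generation 25: 1010010010101
generation 26: 1011011010100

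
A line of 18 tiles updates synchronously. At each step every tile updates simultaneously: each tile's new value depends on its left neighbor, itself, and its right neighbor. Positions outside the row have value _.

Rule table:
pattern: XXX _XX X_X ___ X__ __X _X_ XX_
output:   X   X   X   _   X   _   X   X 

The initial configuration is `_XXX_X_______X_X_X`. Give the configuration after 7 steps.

_XXXXXXXXXXXXXXXXX

_XXXXXX______XXXXX
_XXXXXXX_____XXXXX
_XXXXXXXX____XXXXX
_XXXXXXXXX___XXXXX
_XXXXXXXXXX__XXXXX
_XXXXXXXXXXX_XXXXX
_XXXXXXXXXXXXXXXXX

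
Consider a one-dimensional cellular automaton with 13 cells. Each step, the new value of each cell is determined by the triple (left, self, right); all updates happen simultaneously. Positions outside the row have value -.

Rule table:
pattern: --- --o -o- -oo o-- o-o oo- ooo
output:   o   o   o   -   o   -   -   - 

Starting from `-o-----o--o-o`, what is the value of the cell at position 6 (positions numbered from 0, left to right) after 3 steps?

ooooooooooo-o
------------o
ooooooooooooo
position 6 holds o

o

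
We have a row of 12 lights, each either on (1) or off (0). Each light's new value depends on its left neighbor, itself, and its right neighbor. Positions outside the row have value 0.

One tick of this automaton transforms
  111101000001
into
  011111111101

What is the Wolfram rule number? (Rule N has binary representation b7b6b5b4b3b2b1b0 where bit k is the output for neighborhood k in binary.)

position 1: 111 → 1  (bit 7 = 1)
position 3: 110 → 1  (bit 6 = 1)
position 4: 101 → 1  (bit 5 = 1)
position 6: 100 → 1  (bit 4 = 1)
position 0: 011 → 0  (bit 3 = 0)
position 5: 010 → 1  (bit 2 = 1)
position 10: 001 → 0  (bit 1 = 0)
position 7: 000 → 1  (bit 0 = 1)
bits b7..b0 = 11110101 = 245

245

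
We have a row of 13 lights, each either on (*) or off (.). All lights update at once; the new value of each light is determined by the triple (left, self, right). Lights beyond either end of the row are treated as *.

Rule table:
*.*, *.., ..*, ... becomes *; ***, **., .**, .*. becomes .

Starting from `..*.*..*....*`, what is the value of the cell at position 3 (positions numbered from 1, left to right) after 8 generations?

*

generation 1: **.*.**.****.
generation 2: ..*.*..*....*  (repeats generation 0; period 2)
generation 8: ..*.*..*....*
position 3 holds *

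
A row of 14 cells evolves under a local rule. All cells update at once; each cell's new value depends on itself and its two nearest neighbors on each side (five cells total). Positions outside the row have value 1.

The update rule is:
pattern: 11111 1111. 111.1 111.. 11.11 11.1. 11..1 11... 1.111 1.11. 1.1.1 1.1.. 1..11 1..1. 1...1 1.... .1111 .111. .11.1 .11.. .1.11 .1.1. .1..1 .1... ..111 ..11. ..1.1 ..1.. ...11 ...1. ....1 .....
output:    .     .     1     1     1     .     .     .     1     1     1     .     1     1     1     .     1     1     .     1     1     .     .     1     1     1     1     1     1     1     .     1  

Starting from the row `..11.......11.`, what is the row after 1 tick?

.111..111.11.1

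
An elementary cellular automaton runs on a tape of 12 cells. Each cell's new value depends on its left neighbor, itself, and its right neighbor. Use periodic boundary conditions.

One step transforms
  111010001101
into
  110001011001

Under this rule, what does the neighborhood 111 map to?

At position 0 the neighborhood is 111; the next row has 1 there.

1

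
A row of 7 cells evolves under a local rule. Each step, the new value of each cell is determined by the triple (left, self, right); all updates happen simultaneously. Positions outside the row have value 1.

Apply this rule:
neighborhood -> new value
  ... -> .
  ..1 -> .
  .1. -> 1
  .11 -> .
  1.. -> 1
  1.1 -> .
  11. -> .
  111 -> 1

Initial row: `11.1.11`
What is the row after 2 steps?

1..1..1
.1.11..

.1.11..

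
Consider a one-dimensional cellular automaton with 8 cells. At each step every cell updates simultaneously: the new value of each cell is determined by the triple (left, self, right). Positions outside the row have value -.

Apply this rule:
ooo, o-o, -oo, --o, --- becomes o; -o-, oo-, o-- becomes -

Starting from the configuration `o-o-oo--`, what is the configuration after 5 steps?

o--o--o-

-o-oo--o
o-oo--o-
-oo--o--
oo--o--o
o--o--o-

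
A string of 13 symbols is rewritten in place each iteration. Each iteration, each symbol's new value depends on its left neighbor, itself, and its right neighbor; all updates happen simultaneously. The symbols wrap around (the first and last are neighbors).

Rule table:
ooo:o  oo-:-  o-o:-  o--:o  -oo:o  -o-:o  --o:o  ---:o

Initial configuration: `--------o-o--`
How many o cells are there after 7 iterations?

12

ooooooooo-ooo
oooooooo--ooo
ooooooo-ooooo
oooooo--ooooo
ooooo-ooooooo
oooo--ooooooo
ooo-ooooooooo
count of o: 12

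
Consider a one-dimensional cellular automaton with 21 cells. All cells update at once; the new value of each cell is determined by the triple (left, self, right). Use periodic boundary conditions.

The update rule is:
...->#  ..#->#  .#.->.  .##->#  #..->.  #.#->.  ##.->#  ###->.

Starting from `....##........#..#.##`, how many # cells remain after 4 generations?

14

.#####.#######..#..##
.#...#.#.....#.#..###
...##....####....##.#
.####.####..#.#####..
count of #: 14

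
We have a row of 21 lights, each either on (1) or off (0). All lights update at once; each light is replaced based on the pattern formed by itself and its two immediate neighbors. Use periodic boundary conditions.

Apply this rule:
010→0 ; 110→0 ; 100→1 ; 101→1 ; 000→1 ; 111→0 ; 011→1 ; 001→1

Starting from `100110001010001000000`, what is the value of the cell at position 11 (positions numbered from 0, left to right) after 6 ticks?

0

011101110101110111111
110011001011001100000
101110110110111011111
011001101101100110000
110111011011011101111
001100110110110011000
position 11 holds 0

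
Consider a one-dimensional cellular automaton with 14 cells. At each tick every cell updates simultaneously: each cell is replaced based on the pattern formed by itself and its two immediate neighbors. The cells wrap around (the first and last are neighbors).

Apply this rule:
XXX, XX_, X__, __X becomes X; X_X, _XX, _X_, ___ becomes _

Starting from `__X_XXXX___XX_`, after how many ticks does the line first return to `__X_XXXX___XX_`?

_X___XXXX_X_XX
__X_X_XXX____X
XX_____XXX__X_
_XX___X_XXXX__
X_XX_X___XXXX_
___X__X_X_XXX_
__X_XX_____XXX
XX___XX___X_XX
XXX_X_XX_X___X
XXX____X__X_X_
_XXX__X_XX____
X_XXXX___XX___
___XXXX_X_XX_X
X_X_XXX____X__
_____XXX__X_XX
X___X_XXXX___X
XX_X___XXXX_X_
_X__X_X_XXX___
X_XX_____XXX__
___XX___X_XXXX
X_X_XX_X___XXX
X____X__X_X_XX
XX__X_XX_____X
XXXX___XX___X_
_XXXX_X_XX_X__
X_XXX____X__X_
___XXX__X_XX__
__X_XXXX___XX_

28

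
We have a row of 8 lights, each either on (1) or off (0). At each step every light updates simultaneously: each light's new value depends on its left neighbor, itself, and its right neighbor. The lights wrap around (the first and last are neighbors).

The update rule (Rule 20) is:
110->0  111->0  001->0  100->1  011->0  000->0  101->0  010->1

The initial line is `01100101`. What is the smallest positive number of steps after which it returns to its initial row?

8

00010101
10010101
01010100
01010110
01010001
01011001
01000101
01100101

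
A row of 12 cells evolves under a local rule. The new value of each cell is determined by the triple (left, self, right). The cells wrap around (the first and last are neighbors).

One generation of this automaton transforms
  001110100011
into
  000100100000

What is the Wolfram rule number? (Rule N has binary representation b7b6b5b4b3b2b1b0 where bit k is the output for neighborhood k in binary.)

132

position 3: 111 → 1  (bit 7 = 1)
position 4: 110 → 0  (bit 6 = 0)
position 5: 101 → 0  (bit 5 = 0)
position 0: 100 → 0  (bit 4 = 0)
position 2: 011 → 0  (bit 3 = 0)
position 6: 010 → 1  (bit 2 = 1)
position 1: 001 → 0  (bit 1 = 0)
position 8: 000 → 0  (bit 0 = 0)
bits b7..b0 = 10000100 = 132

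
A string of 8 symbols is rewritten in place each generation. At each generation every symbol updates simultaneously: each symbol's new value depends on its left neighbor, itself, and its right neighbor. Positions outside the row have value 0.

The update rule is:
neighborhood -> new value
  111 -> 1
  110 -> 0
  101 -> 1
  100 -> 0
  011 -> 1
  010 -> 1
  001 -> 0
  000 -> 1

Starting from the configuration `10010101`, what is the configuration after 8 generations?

10011110

10011111
10011110
10011100
10011001
10010001
10010101  (repeats generation 0; period 6)
generation 8: 10011110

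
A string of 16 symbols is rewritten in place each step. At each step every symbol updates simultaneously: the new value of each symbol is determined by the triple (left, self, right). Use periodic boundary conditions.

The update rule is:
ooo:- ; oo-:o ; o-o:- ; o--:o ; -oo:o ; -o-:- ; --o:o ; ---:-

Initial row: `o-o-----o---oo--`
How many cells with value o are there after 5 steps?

8

---o---o-o-ooooo
o-o-o-o----o---o
o------o--o-o-oo
oo----o-oo----o-
ooo--o--ooo--o--
count of o: 8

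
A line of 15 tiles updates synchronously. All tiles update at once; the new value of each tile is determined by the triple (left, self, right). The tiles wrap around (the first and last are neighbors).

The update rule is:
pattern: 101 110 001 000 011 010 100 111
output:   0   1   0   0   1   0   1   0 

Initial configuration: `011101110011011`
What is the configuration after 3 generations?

010101011011011
000000011011011
100000011011011

100000011011011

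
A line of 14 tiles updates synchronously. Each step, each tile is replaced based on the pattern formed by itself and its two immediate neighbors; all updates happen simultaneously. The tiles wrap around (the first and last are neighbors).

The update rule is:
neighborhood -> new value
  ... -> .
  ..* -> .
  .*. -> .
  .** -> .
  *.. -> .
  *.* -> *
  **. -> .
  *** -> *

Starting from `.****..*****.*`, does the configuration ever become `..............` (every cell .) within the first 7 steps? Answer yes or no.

yes

*.**....***.*.
.*.......*.*.*
*.........*.*.
...........*.*
............*.
..............
all cells are . at step 6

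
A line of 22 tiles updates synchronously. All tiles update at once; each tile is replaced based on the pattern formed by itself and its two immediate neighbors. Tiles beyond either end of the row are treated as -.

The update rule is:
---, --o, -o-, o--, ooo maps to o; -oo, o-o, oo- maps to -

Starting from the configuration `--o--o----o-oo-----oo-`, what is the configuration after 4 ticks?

tick 1: ooooooooooo---ooooo--o
tick 2: -ooooooooo-ooo-ooo-ooo
tick 3: o-ooooooo---o---o---o-
tick 4: o--ooooo-ooooooooooooo

o--ooooo-ooooooooooooo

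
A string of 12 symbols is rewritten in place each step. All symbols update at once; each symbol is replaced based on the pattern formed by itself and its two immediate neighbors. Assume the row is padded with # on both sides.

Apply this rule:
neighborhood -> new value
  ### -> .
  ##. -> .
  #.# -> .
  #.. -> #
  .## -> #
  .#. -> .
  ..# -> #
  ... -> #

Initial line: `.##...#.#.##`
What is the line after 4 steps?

.#.###....#.
...#..####..
###.###...##
....#..####.

....#..####.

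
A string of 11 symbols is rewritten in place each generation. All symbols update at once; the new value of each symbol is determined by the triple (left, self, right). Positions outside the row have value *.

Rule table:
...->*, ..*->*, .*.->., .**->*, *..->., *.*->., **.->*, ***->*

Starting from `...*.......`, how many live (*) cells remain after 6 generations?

9

.**..******
.**.*******
.**.*******  (fixed point — unchanged through generation 6)
count of *: 9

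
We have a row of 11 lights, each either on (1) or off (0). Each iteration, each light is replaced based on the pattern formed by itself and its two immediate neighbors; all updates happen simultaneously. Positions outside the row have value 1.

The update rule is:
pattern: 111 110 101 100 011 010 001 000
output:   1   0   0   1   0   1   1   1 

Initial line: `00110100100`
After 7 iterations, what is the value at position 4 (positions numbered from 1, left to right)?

1

iteration 1: 11000111111
iteration 2: 10111011111
iteration 3: 00010001111
iteration 4: 11111110111
iteration 5: 11111100011
iteration 6: 11111011101
iteration 7: 11110001000
position 4 holds 1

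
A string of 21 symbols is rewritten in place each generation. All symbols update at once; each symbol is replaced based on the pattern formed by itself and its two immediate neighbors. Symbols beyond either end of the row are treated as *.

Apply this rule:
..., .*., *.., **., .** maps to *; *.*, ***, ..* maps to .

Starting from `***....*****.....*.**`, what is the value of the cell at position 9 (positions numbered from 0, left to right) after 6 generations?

generation 1: ..****.*...*****.*.*.
generation 2: *.*..*.***.*...*.*.*.
generation 3: *.**.*.*.*.***.*.*.*.
generation 4: *.**.*.*.*.*.*.*.*.*.
generation 5: *.**.*.*.*.*.*.*.*.*.  (fixed point — unchanged through generation 6)
position 9 holds *

*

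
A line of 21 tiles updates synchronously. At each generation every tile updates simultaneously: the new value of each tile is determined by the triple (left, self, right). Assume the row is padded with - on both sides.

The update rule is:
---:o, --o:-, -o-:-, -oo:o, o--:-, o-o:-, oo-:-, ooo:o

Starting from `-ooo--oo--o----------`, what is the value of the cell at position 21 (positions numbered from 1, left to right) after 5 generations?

-

-oo---o-----ooooooooo
-o--o---ooo-oooooooo-
------o-oo--ooooooo--
ooooo---o---oooooo--o
oooo--o---o-ooooo----
position 21 holds -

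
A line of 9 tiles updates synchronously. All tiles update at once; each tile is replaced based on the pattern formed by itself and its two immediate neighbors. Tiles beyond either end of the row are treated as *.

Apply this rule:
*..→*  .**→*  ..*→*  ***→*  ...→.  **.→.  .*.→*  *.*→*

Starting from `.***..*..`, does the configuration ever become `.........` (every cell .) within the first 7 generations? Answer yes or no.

***.*****
**.******
*.*******
.********
*********
*********  (fixed point — unchanged through generation 7)
generation 7 is *********, still not uniform .

no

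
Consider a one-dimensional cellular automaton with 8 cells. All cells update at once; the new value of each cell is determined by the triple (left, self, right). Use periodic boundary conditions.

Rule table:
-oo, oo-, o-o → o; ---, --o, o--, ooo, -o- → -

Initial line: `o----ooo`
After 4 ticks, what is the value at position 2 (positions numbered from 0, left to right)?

-

tick 1: o----o--
tick 2: --------
tick 3: --------  (fixed point — unchanged through tick 4)
position 2 holds -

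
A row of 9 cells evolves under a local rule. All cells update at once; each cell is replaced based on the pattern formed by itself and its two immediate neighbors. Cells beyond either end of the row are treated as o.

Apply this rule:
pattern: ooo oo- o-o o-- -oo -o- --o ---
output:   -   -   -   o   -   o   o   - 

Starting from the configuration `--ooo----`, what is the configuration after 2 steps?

oo---o--o
--o-oooo-

--o-oooo-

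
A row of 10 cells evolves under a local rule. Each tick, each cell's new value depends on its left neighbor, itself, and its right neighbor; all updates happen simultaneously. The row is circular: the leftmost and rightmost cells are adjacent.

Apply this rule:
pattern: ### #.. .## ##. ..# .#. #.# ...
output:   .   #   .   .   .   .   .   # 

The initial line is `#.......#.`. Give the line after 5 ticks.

#####....#

.######...
.......###
######....
......###.
#####....#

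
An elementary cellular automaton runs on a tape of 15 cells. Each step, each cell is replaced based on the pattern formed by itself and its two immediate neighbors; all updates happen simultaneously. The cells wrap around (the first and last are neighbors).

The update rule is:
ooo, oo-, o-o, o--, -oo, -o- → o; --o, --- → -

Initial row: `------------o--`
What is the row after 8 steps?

oooooo------ooo

------------oo-
------------ooo
o-----------ooo
oo----------ooo
ooo---------ooo
oooo--------ooo
ooooo-------ooo
oooooo------ooo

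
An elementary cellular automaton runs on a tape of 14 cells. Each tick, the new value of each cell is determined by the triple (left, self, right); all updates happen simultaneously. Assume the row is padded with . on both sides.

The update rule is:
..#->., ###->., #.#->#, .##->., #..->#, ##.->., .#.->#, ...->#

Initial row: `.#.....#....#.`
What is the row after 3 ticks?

.#####.####.##
......#....#..
#####.####.###

#####.####.###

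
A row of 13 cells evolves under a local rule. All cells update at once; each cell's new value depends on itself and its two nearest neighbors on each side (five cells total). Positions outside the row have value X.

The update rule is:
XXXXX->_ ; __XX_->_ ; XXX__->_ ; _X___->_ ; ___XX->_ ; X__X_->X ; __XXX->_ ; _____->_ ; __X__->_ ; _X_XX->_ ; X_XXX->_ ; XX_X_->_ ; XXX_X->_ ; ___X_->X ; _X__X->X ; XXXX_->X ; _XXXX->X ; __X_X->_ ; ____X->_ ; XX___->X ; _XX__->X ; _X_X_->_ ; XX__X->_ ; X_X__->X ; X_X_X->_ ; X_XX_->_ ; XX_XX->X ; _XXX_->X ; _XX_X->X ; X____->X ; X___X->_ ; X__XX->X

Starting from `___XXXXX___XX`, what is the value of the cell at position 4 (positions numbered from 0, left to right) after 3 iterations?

_

X___X_X_X___X
_X_X____X____
___X_X_X__X__
position 4 holds _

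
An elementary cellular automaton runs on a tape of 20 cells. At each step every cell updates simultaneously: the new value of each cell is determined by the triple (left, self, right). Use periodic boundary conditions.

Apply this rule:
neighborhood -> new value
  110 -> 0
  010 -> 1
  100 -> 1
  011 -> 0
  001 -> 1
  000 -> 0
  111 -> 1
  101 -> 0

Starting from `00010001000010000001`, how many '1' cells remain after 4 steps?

6

step 1: 10111011100111000011
step 2: 00010001011010100101
step 3: 10111011000010111101
step 4: 00010000100110011000
count of 1: 6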